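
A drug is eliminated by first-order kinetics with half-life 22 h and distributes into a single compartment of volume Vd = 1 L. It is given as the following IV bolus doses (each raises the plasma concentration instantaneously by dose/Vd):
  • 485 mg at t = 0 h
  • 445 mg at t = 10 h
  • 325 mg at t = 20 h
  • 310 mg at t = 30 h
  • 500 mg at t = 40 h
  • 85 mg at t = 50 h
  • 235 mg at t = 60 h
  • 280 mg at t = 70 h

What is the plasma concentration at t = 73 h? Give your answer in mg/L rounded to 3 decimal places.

k = ln 2 / 22 = 0.03151 per h
Dose 1 (485 mg at t=0 h): 485·exp(−0.03151·73) = 48.626 mg/L
Dose 2 (445 mg at t=10 h): 445·exp(−0.03151·63) = 61.139 mg/L
Dose 3 (325 mg at t=20 h): 325·exp(−0.03151·53) = 61.189 mg/L
Dose 4 (310 mg at t=30 h): 310·exp(−0.03151·43) = 79.981 mg/L
Dose 5 (500 mg at t=40 h): 500·exp(−0.03151·33) = 176.777 mg/L
Dose 6 (85 mg at t=50 h): 85·exp(−0.03151·23) = 41.182 mg/L
Dose 7 (235 mg at t=60 h): 235·exp(−0.03151·13) = 156.022 mg/L
Dose 8 (280 mg at t=70 h): 280·exp(−0.03151·3) = 254.747 mg/L
C(73) = 48.626 + 61.139 + 61.189 + 79.981 + 176.777 + 41.182 + 156.022 + 254.747 = 879.663 mg/L

879.663 mg/L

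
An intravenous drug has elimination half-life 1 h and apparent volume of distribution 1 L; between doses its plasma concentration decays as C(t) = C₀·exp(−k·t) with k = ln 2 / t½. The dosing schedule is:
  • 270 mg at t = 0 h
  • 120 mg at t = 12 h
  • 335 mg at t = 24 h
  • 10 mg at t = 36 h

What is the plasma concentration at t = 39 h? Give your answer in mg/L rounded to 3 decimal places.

k = ln 2 / 1 = 0.69315 per h
Dose 1 (270 mg at t=0 h): 270·exp(−0.69315·39) = 0.000 mg/L
Dose 2 (120 mg at t=12 h): 120·exp(−0.69315·27) = 0.000 mg/L
Dose 3 (335 mg at t=24 h): 335·exp(−0.69315·15) = 0.010 mg/L
Dose 4 (10 mg at t=36 h): 10·exp(−0.69315·3) = 1.250 mg/L
C(39) = 0.000 + 0.000 + 0.010 + 1.250 = 1.260 mg/L

1.260 mg/L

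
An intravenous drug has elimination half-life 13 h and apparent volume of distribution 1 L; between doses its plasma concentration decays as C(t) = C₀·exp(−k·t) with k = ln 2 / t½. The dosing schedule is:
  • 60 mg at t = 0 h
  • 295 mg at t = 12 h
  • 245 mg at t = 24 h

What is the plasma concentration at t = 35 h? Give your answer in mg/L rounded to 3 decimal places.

k = ln 2 / 13 = 0.05332 per h
Dose 1 (60 mg at t=0 h): 60·exp(−0.05332·35) = 9.283 mg/L
Dose 2 (295 mg at t=12 h): 295·exp(−0.05332·23) = 86.543 mg/L
Dose 3 (245 mg at t=24 h): 245·exp(−0.05332·11) = 136.285 mg/L
C(35) = 9.283 + 86.543 + 136.285 = 232.111 mg/L

232.111 mg/L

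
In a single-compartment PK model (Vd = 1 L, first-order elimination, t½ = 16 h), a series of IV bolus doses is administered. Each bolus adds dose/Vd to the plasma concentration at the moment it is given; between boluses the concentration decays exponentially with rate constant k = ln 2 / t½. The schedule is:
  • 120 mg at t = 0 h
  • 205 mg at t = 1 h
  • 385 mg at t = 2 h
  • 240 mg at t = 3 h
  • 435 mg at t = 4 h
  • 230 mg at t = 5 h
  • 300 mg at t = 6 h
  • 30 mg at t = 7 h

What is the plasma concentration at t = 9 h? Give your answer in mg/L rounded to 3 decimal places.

k = ln 2 / 16 = 0.04332 per h
Dose 1 (120 mg at t=0 h): 120·exp(−0.04332·9) = 81.255 mg/L
Dose 2 (205 mg at t=1 h): 205·exp(−0.04332·8) = 144.957 mg/L
Dose 3 (385 mg at t=2 h): 385·exp(−0.04332·7) = 284.289 mg/L
Dose 4 (240 mg at t=3 h): 240·exp(−0.04332·6) = 185.065 mg/L
Dose 5 (435 mg at t=4 h): 435·exp(−0.04332·5) = 350.282 mg/L
Dose 6 (230 mg at t=5 h): 230·exp(−0.04332·4) = 193.406 mg/L
Dose 7 (300 mg at t=6 h): 300·exp(−0.04332·3) = 263.438 mg/L
Dose 8 (30 mg at t=7 h): 30·exp(−0.04332·2) = 27.510 mg/L
C(9) = 81.255 + 144.957 + 284.289 + 185.065 + 350.282 + 193.406 + 263.438 + 27.510 = 1530.202 mg/L

1530.202 mg/L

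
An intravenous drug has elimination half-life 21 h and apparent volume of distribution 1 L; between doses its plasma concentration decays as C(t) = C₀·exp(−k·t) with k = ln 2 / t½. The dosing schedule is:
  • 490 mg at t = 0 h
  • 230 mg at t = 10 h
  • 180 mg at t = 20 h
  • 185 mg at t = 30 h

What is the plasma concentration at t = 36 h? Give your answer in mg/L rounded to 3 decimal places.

k = ln 2 / 21 = 0.03301 per h
Dose 1 (490 mg at t=0 h): 490·exp(−0.03301·36) = 149.329 mg/L
Dose 2 (230 mg at t=10 h): 230·exp(−0.03301·26) = 97.504 mg/L
Dose 3 (180 mg at t=20 h): 180·exp(−0.03301·16) = 106.149 mg/L
Dose 4 (185 mg at t=30 h): 185·exp(−0.03301·6) = 151.762 mg/L
C(36) = 149.329 + 97.504 + 106.149 + 151.762 = 504.745 mg/L

504.745 mg/L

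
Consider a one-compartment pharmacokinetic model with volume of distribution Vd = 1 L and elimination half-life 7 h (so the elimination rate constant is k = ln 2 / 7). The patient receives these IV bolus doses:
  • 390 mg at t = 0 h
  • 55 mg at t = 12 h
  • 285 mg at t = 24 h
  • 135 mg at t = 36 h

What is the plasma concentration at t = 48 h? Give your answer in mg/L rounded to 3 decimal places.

k = ln 2 / 7 = 0.09902 per h
Dose 1 (390 mg at t=0 h): 390·exp(−0.09902·48) = 3.364 mg/L
Dose 2 (55 mg at t=12 h): 55·exp(−0.09902·36) = 1.557 mg/L
Dose 3 (285 mg at t=24 h): 285·exp(−0.09902·24) = 26.469 mg/L
Dose 4 (135 mg at t=36 h): 135·exp(−0.09902·12) = 41.142 mg/L
C(48) = 3.364 + 1.557 + 26.469 + 41.142 = 72.532 mg/L

72.532 mg/L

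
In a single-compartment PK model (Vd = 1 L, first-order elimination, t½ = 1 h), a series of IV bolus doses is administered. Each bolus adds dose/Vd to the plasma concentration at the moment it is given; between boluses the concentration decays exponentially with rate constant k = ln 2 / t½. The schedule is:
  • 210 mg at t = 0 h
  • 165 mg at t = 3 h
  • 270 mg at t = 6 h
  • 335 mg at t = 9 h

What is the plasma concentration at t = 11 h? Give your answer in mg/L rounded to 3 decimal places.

k = ln 2 / 1 = 0.69315 per h
Dose 1 (210 mg at t=0 h): 210·exp(−0.69315·11) = 0.103 mg/L
Dose 2 (165 mg at t=3 h): 165·exp(−0.69315·8) = 0.645 mg/L
Dose 3 (270 mg at t=6 h): 270·exp(−0.69315·5) = 8.438 mg/L
Dose 4 (335 mg at t=9 h): 335·exp(−0.69315·2) = 83.750 mg/L
C(11) = 0.103 + 0.645 + 8.438 + 83.750 = 92.935 mg/L

92.935 mg/L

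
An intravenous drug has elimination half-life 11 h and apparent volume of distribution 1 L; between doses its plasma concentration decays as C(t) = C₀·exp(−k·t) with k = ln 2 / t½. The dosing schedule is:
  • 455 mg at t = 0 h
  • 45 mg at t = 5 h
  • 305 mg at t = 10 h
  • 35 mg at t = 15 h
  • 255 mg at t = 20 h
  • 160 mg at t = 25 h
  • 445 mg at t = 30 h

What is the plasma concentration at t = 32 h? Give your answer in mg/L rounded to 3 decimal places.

k = ln 2 / 11 = 0.06301 per h
Dose 1 (455 mg at t=0 h): 455·exp(−0.06301·32) = 60.574 mg/L
Dose 2 (45 mg at t=5 h): 45·exp(−0.06301·27) = 8.210 mg/L
Dose 3 (305 mg at t=10 h): 305·exp(−0.06301·22) = 76.250 mg/L
Dose 4 (35 mg at t=15 h): 35·exp(−0.06301·17) = 11.991 mg/L
Dose 5 (255 mg at t=20 h): 255·exp(−0.06301·12) = 119.714 mg/L
Dose 6 (160 mg at t=25 h): 160·exp(−0.06301·7) = 102.933 mg/L
Dose 7 (445 mg at t=30 h): 445·exp(−0.06301·2) = 392.308 mg/L
C(32) = 60.574 + 8.210 + 76.250 + 11.991 + 119.714 + 102.933 + 392.308 = 771.979 mg/L

771.979 mg/L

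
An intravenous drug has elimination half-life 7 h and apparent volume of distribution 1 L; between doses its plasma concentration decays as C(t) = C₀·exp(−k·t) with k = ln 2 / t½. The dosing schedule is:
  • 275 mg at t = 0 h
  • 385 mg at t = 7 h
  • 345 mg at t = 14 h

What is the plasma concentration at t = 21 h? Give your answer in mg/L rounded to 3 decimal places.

303.125 mg/L

k = ln 2 / 7 = 0.09902 per h
Dose 1 (275 mg at t=0 h): 275·exp(−0.09902·21) = 34.375 mg/L
Dose 2 (385 mg at t=7 h): 385·exp(−0.09902·14) = 96.250 mg/L
Dose 3 (345 mg at t=14 h): 345·exp(−0.09902·7) = 172.500 mg/L
C(21) = 34.375 + 96.250 + 172.500 = 303.125 mg/L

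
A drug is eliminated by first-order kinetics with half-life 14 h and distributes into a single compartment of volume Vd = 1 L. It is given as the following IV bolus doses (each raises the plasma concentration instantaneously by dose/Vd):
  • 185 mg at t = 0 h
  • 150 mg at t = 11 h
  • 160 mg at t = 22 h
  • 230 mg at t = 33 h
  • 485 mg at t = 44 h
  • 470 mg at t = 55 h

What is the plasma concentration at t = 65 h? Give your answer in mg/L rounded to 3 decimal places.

541.901 mg/L

k = ln 2 / 14 = 0.04951 per h
Dose 1 (185 mg at t=0 h): 185·exp(−0.04951·65) = 7.405 mg/L
Dose 2 (150 mg at t=11 h): 150·exp(−0.04951·54) = 10.351 mg/L
Dose 3 (160 mg at t=22 h): 160·exp(−0.04951·43) = 19.034 mg/L
Dose 4 (230 mg at t=33 h): 230·exp(−0.04951·32) = 47.169 mg/L
Dose 5 (485 mg at t=44 h): 485·exp(−0.04951·21) = 171.473 mg/L
Dose 6 (470 mg at t=55 h): 470·exp(−0.04951·10) = 286.468 mg/L
C(65) = 7.405 + 10.351 + 19.034 + 47.169 + 171.473 + 286.468 = 541.901 mg/L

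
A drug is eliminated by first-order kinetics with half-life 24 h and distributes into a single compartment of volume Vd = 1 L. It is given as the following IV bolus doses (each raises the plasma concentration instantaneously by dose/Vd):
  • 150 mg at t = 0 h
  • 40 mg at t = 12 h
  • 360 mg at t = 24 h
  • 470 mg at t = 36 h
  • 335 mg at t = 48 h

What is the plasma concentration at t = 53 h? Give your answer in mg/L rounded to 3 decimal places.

778.102 mg/L

k = ln 2 / 24 = 0.02888 per h
Dose 1 (150 mg at t=0 h): 150·exp(−0.02888·53) = 32.458 mg/L
Dose 2 (40 mg at t=12 h): 40·exp(−0.02888·41) = 12.241 mg/L
Dose 3 (360 mg at t=24 h): 360·exp(−0.02888·29) = 155.797 mg/L
Dose 4 (470 mg at t=36 h): 470·exp(−0.02888·17) = 287.653 mg/L
Dose 5 (335 mg at t=48 h): 335·exp(−0.02888·5) = 289.955 mg/L
C(53) = 32.458 + 12.241 + 155.797 + 287.653 + 289.955 = 778.102 mg/L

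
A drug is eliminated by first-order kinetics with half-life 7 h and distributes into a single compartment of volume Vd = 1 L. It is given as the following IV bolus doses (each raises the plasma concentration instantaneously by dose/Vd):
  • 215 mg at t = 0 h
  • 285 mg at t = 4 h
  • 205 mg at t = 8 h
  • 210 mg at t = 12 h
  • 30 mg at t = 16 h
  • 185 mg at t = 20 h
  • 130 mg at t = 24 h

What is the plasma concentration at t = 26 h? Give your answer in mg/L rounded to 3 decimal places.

k = ln 2 / 7 = 0.09902 per h
Dose 1 (215 mg at t=0 h): 215·exp(−0.09902·26) = 16.380 mg/L
Dose 2 (285 mg at t=4 h): 285·exp(−0.09902·22) = 32.266 mg/L
Dose 3 (205 mg at t=8 h): 205·exp(−0.09902·18) = 34.489 mg/L
Dose 4 (210 mg at t=12 h): 210·exp(−0.09902·14) = 52.500 mg/L
Dose 5 (30 mg at t=16 h): 30·exp(−0.09902·10) = 11.145 mg/L
Dose 6 (185 mg at t=20 h): 185·exp(−0.09902·6) = 102.128 mg/L
Dose 7 (130 mg at t=24 h): 130·exp(−0.09902·2) = 106.644 mg/L
C(26) = 16.380 + 32.266 + 34.489 + 52.500 + 11.145 + 102.128 + 106.644 = 355.552 mg/L

355.552 mg/L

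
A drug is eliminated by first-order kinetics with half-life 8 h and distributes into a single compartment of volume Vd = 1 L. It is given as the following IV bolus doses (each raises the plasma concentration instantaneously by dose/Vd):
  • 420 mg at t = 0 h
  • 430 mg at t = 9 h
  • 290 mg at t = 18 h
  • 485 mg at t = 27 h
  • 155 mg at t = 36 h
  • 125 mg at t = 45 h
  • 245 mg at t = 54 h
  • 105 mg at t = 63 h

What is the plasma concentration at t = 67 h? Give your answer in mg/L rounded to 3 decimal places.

k = ln 2 / 8 = 0.08664 per h
Dose 1 (420 mg at t=0 h): 420·exp(−0.08664·67) = 1.265 mg/L
Dose 2 (430 mg at t=9 h): 430·exp(−0.08664·58) = 2.825 mg/L
Dose 3 (290 mg at t=18 h): 290·exp(−0.08664·49) = 4.155 mg/L
Dose 4 (485 mg at t=27 h): 485·exp(−0.08664·40) = 15.156 mg/L
Dose 5 (155 mg at t=36 h): 155·exp(−0.08664·31) = 10.564 mg/L
Dose 6 (125 mg at t=45 h): 125·exp(−0.08664·22) = 18.581 mg/L
Dose 7 (245 mg at t=54 h): 245·exp(−0.08664·13) = 79.431 mg/L
Dose 8 (105 mg at t=63 h): 105·exp(−0.08664·4) = 74.246 mg/L
C(67) = 1.265 + 2.825 + 4.155 + 15.156 + 10.564 + 18.581 + 79.431 + 74.246 = 206.225 mg/L

206.225 mg/L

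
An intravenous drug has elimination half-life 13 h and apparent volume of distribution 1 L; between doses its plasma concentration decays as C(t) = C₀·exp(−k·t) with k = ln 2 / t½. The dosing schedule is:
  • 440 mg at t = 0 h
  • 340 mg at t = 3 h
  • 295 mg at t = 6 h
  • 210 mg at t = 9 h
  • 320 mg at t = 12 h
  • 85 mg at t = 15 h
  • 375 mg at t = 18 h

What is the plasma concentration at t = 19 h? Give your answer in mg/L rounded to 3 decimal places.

k = ln 2 / 13 = 0.05332 per h
Dose 1 (440 mg at t=0 h): 440·exp(−0.05332·19) = 159.767 mg/L
Dose 2 (340 mg at t=3 h): 340·exp(−0.05332·16) = 144.871 mg/L
Dose 3 (295 mg at t=6 h): 295·exp(−0.05332·13) = 147.500 mg/L
Dose 4 (210 mg at t=9 h): 210·exp(−0.05332·10) = 123.213 mg/L
Dose 5 (320 mg at t=12 h): 320·exp(−0.05332·7) = 220.322 mg/L
Dose 6 (85 mg at t=15 h): 85·exp(−0.05332·4) = 68.674 mg/L
Dose 7 (375 mg at t=18 h): 375·exp(−0.05332·1) = 355.529 mg/L
C(19) = 159.767 + 144.871 + 147.500 + 123.213 + 220.322 + 68.674 + 355.529 = 1219.875 mg/L

1219.875 mg/L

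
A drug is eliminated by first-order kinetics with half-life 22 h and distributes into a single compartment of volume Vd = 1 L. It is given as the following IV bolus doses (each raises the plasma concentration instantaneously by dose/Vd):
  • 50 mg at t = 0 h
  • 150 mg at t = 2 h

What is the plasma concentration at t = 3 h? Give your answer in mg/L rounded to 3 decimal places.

190.838 mg/L

k = ln 2 / 22 = 0.03151 per h
Dose 1 (50 mg at t=0 h): 50·exp(−0.03151·3) = 45.490 mg/L
Dose 2 (150 mg at t=2 h): 150·exp(−0.03151·1) = 145.348 mg/L
C(3) = 45.490 + 145.348 = 190.838 mg/L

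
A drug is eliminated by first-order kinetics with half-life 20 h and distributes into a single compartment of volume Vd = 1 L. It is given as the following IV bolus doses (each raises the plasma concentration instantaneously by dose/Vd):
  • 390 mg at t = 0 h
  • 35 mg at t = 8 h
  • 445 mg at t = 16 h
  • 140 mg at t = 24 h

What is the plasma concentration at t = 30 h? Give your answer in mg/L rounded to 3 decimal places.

k = ln 2 / 20 = 0.03466 per h
Dose 1 (390 mg at t=0 h): 390·exp(−0.03466·30) = 137.886 mg/L
Dose 2 (35 mg at t=8 h): 35·exp(−0.03466·22) = 16.328 mg/L
Dose 3 (445 mg at t=16 h): 445·exp(−0.03466·14) = 273.930 mg/L
Dose 4 (140 mg at t=24 h): 140·exp(−0.03466·6) = 113.715 mg/L
C(30) = 137.886 + 16.328 + 273.930 + 113.715 = 541.859 mg/L

541.859 mg/L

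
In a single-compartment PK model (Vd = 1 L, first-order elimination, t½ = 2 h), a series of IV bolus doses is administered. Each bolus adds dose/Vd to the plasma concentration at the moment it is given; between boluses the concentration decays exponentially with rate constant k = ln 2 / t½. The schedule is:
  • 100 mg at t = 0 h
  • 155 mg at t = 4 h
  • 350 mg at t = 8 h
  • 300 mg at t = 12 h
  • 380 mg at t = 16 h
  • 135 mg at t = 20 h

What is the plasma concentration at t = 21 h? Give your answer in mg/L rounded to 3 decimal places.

180.257 mg/L

k = ln 2 / 2 = 0.34657 per h
Dose 1 (100 mg at t=0 h): 100·exp(−0.34657·21) = 0.069 mg/L
Dose 2 (155 mg at t=4 h): 155·exp(−0.34657·17) = 0.428 mg/L
Dose 3 (350 mg at t=8 h): 350·exp(−0.34657·13) = 3.867 mg/L
Dose 4 (300 mg at t=12 h): 300·exp(−0.34657·9) = 13.258 mg/L
Dose 5 (380 mg at t=16 h): 380·exp(−0.34657·5) = 67.175 mg/L
Dose 6 (135 mg at t=20 h): 135·exp(−0.34657·1) = 95.459 mg/L
C(21) = 0.069 + 0.428 + 3.867 + 13.258 + 67.175 + 95.459 = 180.257 mg/L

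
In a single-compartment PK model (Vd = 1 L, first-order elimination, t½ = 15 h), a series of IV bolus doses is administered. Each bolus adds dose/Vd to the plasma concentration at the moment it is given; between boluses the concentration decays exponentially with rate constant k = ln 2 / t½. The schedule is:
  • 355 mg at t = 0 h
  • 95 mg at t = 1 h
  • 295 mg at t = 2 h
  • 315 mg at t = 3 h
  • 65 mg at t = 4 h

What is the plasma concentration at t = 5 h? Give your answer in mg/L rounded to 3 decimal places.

k = ln 2 / 15 = 0.04621 per h
Dose 1 (355 mg at t=0 h): 355·exp(−0.04621·5) = 281.764 mg/L
Dose 2 (95 mg at t=1 h): 95·exp(−0.04621·4) = 78.968 mg/L
Dose 3 (295 mg at t=2 h): 295·exp(−0.04621·3) = 256.812 mg/L
Dose 4 (315 mg at t=3 h): 315·exp(−0.04621·2) = 287.193 mg/L
Dose 5 (65 mg at t=4 h): 65·exp(−0.04621·1) = 62.065 mg/L
C(5) = 281.764 + 78.968 + 256.812 + 287.193 + 62.065 = 966.801 mg/L

966.801 mg/L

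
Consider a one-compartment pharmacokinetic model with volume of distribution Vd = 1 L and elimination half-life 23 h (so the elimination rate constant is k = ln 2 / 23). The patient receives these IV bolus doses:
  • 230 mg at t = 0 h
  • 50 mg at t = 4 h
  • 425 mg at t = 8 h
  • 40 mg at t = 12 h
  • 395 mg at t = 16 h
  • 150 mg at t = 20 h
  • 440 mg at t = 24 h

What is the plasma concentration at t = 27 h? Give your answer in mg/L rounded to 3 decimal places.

1199.101 mg/L

k = ln 2 / 23 = 0.03014 per h
Dose 1 (230 mg at t=0 h): 230·exp(−0.03014·27) = 101.940 mg/L
Dose 2 (50 mg at t=4 h): 50·exp(−0.03014·23) = 25.000 mg/L
Dose 3 (425 mg at t=8 h): 425·exp(−0.03014·19) = 239.724 mg/L
Dose 4 (40 mg at t=12 h): 40·exp(−0.03014·15) = 25.453 mg/L
Dose 5 (395 mg at t=16 h): 395·exp(−0.03014·11) = 283.548 mg/L
Dose 6 (150 mg at t=20 h): 150·exp(−0.03014·7) = 121.471 mg/L
Dose 7 (440 mg at t=24 h): 440·exp(−0.03014·3) = 401.965 mg/L
C(27) = 101.940 + 25.000 + 239.724 + 25.453 + 283.548 + 121.471 + 401.965 = 1199.101 mg/L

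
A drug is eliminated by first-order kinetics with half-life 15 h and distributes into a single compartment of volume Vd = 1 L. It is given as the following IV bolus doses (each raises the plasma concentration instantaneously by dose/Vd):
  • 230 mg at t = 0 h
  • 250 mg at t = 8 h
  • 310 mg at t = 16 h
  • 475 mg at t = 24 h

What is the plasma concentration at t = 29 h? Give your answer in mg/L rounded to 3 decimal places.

k = ln 2 / 15 = 0.04621 per h
Dose 1 (230 mg at t=0 h): 230·exp(−0.04621·29) = 60.219 mg/L
Dose 2 (250 mg at t=8 h): 250·exp(−0.04621·21) = 94.732 mg/L
Dose 3 (310 mg at t=16 h): 310·exp(−0.04621·13) = 170.008 mg/L
Dose 4 (475 mg at t=24 h): 475·exp(−0.04621·5) = 377.008 mg/L
C(29) = 60.219 + 94.732 + 170.008 + 377.008 = 701.967 mg/L

701.967 mg/L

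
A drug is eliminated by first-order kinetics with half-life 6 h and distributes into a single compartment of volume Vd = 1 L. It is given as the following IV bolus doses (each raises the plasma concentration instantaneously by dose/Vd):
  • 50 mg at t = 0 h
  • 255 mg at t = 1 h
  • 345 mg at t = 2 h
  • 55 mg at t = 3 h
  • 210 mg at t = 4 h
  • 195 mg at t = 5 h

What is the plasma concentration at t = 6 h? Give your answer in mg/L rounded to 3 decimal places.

k = ln 2 / 6 = 0.11552 per h
Dose 1 (50 mg at t=0 h): 50·exp(−0.11552·6) = 25.000 mg/L
Dose 2 (255 mg at t=1 h): 255·exp(−0.11552·5) = 143.114 mg/L
Dose 3 (345 mg at t=2 h): 345·exp(−0.11552·4) = 217.336 mg/L
Dose 4 (55 mg at t=3 h): 55·exp(−0.11552·3) = 38.891 mg/L
Dose 5 (210 mg at t=4 h): 210·exp(−0.11552·2) = 166.677 mg/L
Dose 6 (195 mg at t=5 h): 195·exp(−0.11552·1) = 173.725 mg/L
C(6) = 25.000 + 143.114 + 217.336 + 38.891 + 166.677 + 173.725 = 764.744 mg/L

764.744 mg/L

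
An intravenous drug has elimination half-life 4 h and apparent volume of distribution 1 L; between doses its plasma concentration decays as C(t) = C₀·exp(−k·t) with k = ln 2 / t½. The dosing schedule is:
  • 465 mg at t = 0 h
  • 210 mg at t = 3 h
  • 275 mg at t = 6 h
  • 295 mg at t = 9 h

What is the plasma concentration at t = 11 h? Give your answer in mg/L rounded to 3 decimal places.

445.842 mg/L

k = ln 2 / 4 = 0.17329 per h
Dose 1 (465 mg at t=0 h): 465·exp(−0.17329·11) = 69.123 mg/L
Dose 2 (210 mg at t=3 h): 210·exp(−0.17329·8) = 52.500 mg/L
Dose 3 (275 mg at t=6 h): 275·exp(−0.17329·5) = 115.623 mg/L
Dose 4 (295 mg at t=9 h): 295·exp(−0.17329·2) = 208.597 mg/L
C(11) = 69.123 + 52.500 + 115.623 + 208.597 = 445.842 mg/L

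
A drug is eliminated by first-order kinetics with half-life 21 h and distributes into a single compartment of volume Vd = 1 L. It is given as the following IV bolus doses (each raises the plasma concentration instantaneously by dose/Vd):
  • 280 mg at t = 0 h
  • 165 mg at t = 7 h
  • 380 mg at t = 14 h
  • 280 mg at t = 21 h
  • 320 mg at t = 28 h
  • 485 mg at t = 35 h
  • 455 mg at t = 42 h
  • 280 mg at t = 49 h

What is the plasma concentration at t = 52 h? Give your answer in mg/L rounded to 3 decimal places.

1299.065 mg/L

k = ln 2 / 21 = 0.03301 per h
Dose 1 (280 mg at t=0 h): 280·exp(−0.03301·52) = 50.321 mg/L
Dose 2 (165 mg at t=7 h): 165·exp(−0.03301·45) = 37.361 mg/L
Dose 3 (380 mg at t=14 h): 380·exp(−0.03301·38) = 108.408 mg/L
Dose 4 (280 mg at t=21 h): 280·exp(−0.03301·31) = 100.642 mg/L
Dose 5 (320 mg at t=28 h): 320·exp(−0.03301·24) = 144.916 mg/L
Dose 6 (485 mg at t=35 h): 485·exp(−0.03301·17) = 276.727 mg/L
Dose 7 (455 mg at t=42 h): 455·exp(−0.03301·10) = 327.087 mg/L
Dose 8 (280 mg at t=49 h): 280·exp(−0.03301·3) = 253.603 mg/L
C(52) = 50.321 + 37.361 + 108.408 + 100.642 + 144.916 + 276.727 + 327.087 + 253.603 = 1299.065 mg/L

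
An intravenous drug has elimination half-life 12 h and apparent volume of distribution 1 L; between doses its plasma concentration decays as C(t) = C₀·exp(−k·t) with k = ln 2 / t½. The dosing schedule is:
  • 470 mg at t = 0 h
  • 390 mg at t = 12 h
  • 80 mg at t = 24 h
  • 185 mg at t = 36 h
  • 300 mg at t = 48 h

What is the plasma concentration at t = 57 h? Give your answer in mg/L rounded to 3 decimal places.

k = ln 2 / 12 = 0.05776 per h
Dose 1 (470 mg at t=0 h): 470·exp(−0.05776·57) = 17.466 mg/L
Dose 2 (390 mg at t=12 h): 390·exp(−0.05776·45) = 28.987 mg/L
Dose 3 (80 mg at t=24 h): 80·exp(−0.05776·33) = 11.892 mg/L
Dose 4 (185 mg at t=36 h): 185·exp(−0.05776·21) = 55.001 mg/L
Dose 5 (300 mg at t=48 h): 300·exp(−0.05776·9) = 178.381 mg/L
C(57) = 17.466 + 28.987 + 11.892 + 55.001 + 178.381 = 291.727 mg/L

291.727 mg/L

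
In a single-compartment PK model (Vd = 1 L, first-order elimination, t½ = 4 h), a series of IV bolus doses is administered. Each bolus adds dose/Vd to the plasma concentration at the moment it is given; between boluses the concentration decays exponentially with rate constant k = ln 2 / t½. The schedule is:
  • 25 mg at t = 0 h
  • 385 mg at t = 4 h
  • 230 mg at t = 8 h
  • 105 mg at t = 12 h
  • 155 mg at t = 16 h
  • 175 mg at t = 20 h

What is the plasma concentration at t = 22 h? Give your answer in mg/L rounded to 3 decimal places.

k = ln 2 / 4 = 0.17329 per h
Dose 1 (25 mg at t=0 h): 25·exp(−0.17329·22) = 0.552 mg/L
Dose 2 (385 mg at t=4 h): 385·exp(−0.17329·18) = 17.015 mg/L
Dose 3 (230 mg at t=8 h): 230·exp(−0.17329·14) = 20.329 mg/L
Dose 4 (105 mg at t=12 h): 105·exp(−0.17329·10) = 18.562 mg/L
Dose 5 (155 mg at t=16 h): 155·exp(−0.17329·6) = 54.801 mg/L
Dose 6 (175 mg at t=20 h): 175·exp(−0.17329·2) = 123.744 mg/L
C(22) = 0.552 + 17.015 + 20.329 + 18.562 + 54.801 + 123.744 = 235.003 mg/L

235.003 mg/L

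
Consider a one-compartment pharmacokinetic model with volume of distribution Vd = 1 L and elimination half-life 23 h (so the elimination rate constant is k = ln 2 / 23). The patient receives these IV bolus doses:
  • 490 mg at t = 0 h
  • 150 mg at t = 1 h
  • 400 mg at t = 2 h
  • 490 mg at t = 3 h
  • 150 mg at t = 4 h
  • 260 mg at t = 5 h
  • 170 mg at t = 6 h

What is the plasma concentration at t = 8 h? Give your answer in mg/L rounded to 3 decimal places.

k = ln 2 / 23 = 0.03014 per h
Dose 1 (490 mg at t=0 h): 490·exp(−0.03014·8) = 385.026 mg/L
Dose 2 (150 mg at t=1 h): 150·exp(−0.03014·7) = 121.471 mg/L
Dose 3 (400 mg at t=2 h): 400·exp(−0.03014·6) = 333.834 mg/L
Dose 4 (490 mg at t=3 h): 490·exp(−0.03014·5) = 421.458 mg/L
Dose 5 (150 mg at t=4 h): 150·exp(−0.03014·4) = 132.965 mg/L
Dose 6 (260 mg at t=5 h): 260·exp(−0.03014·3) = 237.525 mg/L
Dose 7 (170 mg at t=6 h): 170·exp(−0.03014·2) = 160.056 mg/L
C(8) = 385.026 + 121.471 + 333.834 + 421.458 + 132.965 + 237.525 + 160.056 = 1792.336 mg/L

1792.336 mg/L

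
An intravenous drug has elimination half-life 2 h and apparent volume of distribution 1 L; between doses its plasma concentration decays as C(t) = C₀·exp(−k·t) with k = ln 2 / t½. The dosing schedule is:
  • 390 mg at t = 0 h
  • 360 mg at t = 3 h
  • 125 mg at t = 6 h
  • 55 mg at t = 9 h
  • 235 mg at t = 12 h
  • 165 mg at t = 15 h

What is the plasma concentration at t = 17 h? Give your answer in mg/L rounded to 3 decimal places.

k = ln 2 / 2 = 0.34657 per h
Dose 1 (390 mg at t=0 h): 390·exp(−0.34657·17) = 1.077 mg/L
Dose 2 (360 mg at t=3 h): 360·exp(−0.34657·14) = 2.813 mg/L
Dose 3 (125 mg at t=6 h): 125·exp(−0.34657·11) = 2.762 mg/L
Dose 4 (55 mg at t=9 h): 55·exp(−0.34657·8) = 3.438 mg/L
Dose 5 (235 mg at t=12 h): 235·exp(−0.34657·5) = 41.543 mg/L
Dose 6 (165 mg at t=15 h): 165·exp(−0.34657·2) = 82.500 mg/L
C(17) = 1.077 + 2.813 + 2.762 + 3.438 + 41.543 + 82.500 = 134.132 mg/L

134.132 mg/L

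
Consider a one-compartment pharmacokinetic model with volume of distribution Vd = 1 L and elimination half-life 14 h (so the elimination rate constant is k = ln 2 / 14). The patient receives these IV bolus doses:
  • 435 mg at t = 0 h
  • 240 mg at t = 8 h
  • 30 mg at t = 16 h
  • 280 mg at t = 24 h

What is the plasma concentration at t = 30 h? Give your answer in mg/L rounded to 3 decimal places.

402.291 mg/L

k = ln 2 / 14 = 0.04951 per h
Dose 1 (435 mg at t=0 h): 435·exp(−0.04951·30) = 98.497 mg/L
Dose 2 (240 mg at t=8 h): 240·exp(−0.04951·22) = 80.754 mg/L
Dose 3 (30 mg at t=16 h): 30·exp(−0.04951·14) = 15.000 mg/L
Dose 4 (280 mg at t=24 h): 280·exp(−0.04951·6) = 208.039 mg/L
C(30) = 98.497 + 80.754 + 15.000 + 208.039 = 402.291 mg/L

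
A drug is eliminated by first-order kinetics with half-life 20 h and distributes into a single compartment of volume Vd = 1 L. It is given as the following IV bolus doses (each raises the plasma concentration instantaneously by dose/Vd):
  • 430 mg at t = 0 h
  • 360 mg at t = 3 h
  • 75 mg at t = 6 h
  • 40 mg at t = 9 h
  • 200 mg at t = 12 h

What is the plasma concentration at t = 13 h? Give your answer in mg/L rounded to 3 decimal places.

815.442 mg/L

k = ln 2 / 20 = 0.03466 per h
Dose 1 (430 mg at t=0 h): 430·exp(−0.03466·13) = 274.031 mg/L
Dose 2 (360 mg at t=3 h): 360·exp(−0.03466·10) = 254.558 mg/L
Dose 3 (75 mg at t=6 h): 75·exp(−0.03466·7) = 58.844 mg/L
Dose 4 (40 mg at t=9 h): 40·exp(−0.03466·4) = 34.822 mg/L
Dose 5 (200 mg at t=12 h): 200·exp(−0.03466·1) = 193.187 mg/L
C(13) = 274.031 + 254.558 + 58.844 + 34.822 + 193.187 = 815.442 mg/L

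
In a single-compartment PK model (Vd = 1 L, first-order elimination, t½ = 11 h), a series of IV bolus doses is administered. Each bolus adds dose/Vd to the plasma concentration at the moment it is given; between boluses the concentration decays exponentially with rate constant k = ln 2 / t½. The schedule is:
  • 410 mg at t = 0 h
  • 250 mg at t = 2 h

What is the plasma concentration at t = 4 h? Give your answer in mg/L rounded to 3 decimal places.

k = ln 2 / 11 = 0.06301 per h
Dose 1 (410 mg at t=0 h): 410·exp(−0.06301·4) = 318.653 mg/L
Dose 2 (250 mg at t=2 h): 250·exp(−0.06301·2) = 220.398 mg/L
C(4) = 318.653 + 220.398 = 539.051 mg/L

539.051 mg/L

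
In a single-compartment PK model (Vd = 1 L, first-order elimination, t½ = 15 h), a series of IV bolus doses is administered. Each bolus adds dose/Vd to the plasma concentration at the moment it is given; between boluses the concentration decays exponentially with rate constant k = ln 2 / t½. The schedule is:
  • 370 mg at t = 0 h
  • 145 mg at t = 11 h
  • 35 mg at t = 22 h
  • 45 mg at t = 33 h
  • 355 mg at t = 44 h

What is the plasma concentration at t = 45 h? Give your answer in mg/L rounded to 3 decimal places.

453.289 mg/L

k = ln 2 / 15 = 0.04621 per h
Dose 1 (370 mg at t=0 h): 370·exp(−0.04621·45) = 46.250 mg/L
Dose 2 (145 mg at t=11 h): 145·exp(−0.04621·34) = 30.132 mg/L
Dose 3 (35 mg at t=22 h): 35·exp(−0.04621·23) = 12.092 mg/L
Dose 4 (45 mg at t=33 h): 45·exp(−0.04621·12) = 25.846 mg/L
Dose 5 (355 mg at t=44 h): 355·exp(−0.04621·1) = 338.969 mg/L
C(45) = 46.250 + 30.132 + 12.092 + 25.846 + 338.969 = 453.289 mg/L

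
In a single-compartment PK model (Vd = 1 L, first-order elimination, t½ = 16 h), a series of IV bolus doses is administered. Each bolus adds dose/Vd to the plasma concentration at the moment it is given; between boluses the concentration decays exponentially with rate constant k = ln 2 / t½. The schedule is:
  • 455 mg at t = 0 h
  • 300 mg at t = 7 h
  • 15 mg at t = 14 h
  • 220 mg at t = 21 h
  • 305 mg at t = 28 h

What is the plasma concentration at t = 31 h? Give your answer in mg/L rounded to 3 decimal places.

642.515 mg/L

k = ln 2 / 16 = 0.04332 per h
Dose 1 (455 mg at t=0 h): 455·exp(−0.04332·31) = 118.786 mg/L
Dose 2 (300 mg at t=7 h): 300·exp(−0.04332·24) = 106.066 mg/L
Dose 3 (15 mg at t=14 h): 15·exp(−0.04332·17) = 7.182 mg/L
Dose 4 (220 mg at t=21 h): 220·exp(−0.04332·10) = 142.652 mg/L
Dose 5 (305 mg at t=28 h): 305·exp(−0.04332·3) = 267.828 mg/L
C(31) = 118.786 + 106.066 + 7.182 + 142.652 + 267.828 = 642.515 mg/L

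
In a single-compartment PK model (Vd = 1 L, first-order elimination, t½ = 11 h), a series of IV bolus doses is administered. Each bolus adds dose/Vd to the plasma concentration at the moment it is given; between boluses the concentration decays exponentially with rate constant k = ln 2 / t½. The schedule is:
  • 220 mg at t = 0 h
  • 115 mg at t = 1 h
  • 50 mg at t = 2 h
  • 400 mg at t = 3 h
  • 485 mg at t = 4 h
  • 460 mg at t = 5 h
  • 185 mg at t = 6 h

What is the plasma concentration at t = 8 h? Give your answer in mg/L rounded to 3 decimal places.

1453.832 mg/L

k = ln 2 / 11 = 0.06301 per h
Dose 1 (220 mg at t=0 h): 220·exp(−0.06301·8) = 132.890 mg/L
Dose 2 (115 mg at t=1 h): 115·exp(−0.06301·7) = 73.983 mg/L
Dose 3 (50 mg at t=2 h): 50·exp(−0.06301·6) = 34.259 mg/L
Dose 4 (400 mg at t=3 h): 400·exp(−0.06301·5) = 291.896 mg/L
Dose 5 (485 mg at t=4 h): 485·exp(−0.06301·4) = 376.944 mg/L
Dose 6 (460 mg at t=5 h): 460·exp(−0.06301·3) = 380.767 mg/L
Dose 7 (185 mg at t=6 h): 185·exp(−0.06301·2) = 163.094 mg/L
C(8) = 132.890 + 73.983 + 34.259 + 291.896 + 376.944 + 380.767 + 163.094 = 1453.832 mg/L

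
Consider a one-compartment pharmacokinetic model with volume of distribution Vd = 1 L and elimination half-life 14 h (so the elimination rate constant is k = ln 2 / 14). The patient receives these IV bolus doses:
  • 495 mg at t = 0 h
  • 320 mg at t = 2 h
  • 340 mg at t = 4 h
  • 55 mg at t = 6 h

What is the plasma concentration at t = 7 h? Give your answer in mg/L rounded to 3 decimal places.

945.259 mg/L

k = ln 2 / 14 = 0.04951 per h
Dose 1 (495 mg at t=0 h): 495·exp(−0.04951·7) = 350.018 mg/L
Dose 2 (320 mg at t=2 h): 320·exp(−0.04951·5) = 249.827 mg/L
Dose 3 (340 mg at t=4 h): 340·exp(−0.04951·3) = 293.071 mg/L
Dose 4 (55 mg at t=6 h): 55·exp(−0.04951·1) = 52.343 mg/L
C(7) = 350.018 + 249.827 + 293.071 + 52.343 = 945.259 mg/L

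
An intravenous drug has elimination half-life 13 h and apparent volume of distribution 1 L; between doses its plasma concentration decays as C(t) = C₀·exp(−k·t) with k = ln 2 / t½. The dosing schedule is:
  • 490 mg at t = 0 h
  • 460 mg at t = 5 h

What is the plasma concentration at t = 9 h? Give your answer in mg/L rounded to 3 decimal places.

k = ln 2 / 13 = 0.05332 per h
Dose 1 (490 mg at t=0 h): 490·exp(−0.05332·9) = 303.243 mg/L
Dose 2 (460 mg at t=5 h): 460·exp(−0.05332·4) = 371.649 mg/L
C(9) = 303.243 + 371.649 = 674.892 mg/L

674.892 mg/L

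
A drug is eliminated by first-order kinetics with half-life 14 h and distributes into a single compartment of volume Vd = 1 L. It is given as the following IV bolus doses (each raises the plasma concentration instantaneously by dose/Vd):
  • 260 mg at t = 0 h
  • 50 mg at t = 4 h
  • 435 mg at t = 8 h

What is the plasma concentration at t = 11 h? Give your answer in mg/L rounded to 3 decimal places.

561.130 mg/L

k = ln 2 / 14 = 0.04951 per h
Dose 1 (260 mg at t=0 h): 260·exp(−0.04951·11) = 150.817 mg/L
Dose 2 (50 mg at t=4 h): 50·exp(−0.04951·7) = 35.355 mg/L
Dose 3 (435 mg at t=8 h): 435·exp(−0.04951·3) = 374.958 mg/L
C(11) = 150.817 + 35.355 + 374.958 = 561.130 mg/L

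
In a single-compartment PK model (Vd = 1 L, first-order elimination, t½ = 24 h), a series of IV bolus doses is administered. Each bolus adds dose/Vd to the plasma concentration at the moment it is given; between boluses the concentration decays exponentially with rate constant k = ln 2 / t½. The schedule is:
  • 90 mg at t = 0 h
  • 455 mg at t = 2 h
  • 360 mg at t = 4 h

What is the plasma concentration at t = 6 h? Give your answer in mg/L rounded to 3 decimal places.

820.834 mg/L

k = ln 2 / 24 = 0.02888 per h
Dose 1 (90 mg at t=0 h): 90·exp(−0.02888·6) = 75.681 mg/L
Dose 2 (455 mg at t=2 h): 455·exp(−0.02888·4) = 405.359 mg/L
Dose 3 (360 mg at t=4 h): 360·exp(−0.02888·2) = 339.795 mg/L
C(6) = 75.681 + 405.359 + 339.795 = 820.834 mg/L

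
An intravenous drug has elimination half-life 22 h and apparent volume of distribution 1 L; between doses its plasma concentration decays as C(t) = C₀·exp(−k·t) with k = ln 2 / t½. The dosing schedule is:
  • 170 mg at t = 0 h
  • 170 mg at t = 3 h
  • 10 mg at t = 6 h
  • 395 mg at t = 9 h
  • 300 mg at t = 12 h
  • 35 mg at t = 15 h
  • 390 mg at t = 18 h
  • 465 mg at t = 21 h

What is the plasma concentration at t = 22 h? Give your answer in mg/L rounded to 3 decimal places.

1488.110 mg/L

k = ln 2 / 22 = 0.03151 per h
Dose 1 (170 mg at t=0 h): 170·exp(−0.03151·22) = 85.000 mg/L
Dose 2 (170 mg at t=3 h): 170·exp(−0.03151·19) = 93.426 mg/L
Dose 3 (10 mg at t=6 h): 10·exp(−0.03151·16) = 6.040 mg/L
Dose 4 (395 mg at t=9 h): 395·exp(−0.03151·13) = 262.250 mg/L
Dose 5 (300 mg at t=12 h): 300·exp(−0.03151·10) = 218.922 mg/L
Dose 6 (35 mg at t=15 h): 35·exp(−0.03151·7) = 28.073 mg/L
Dose 7 (390 mg at t=18 h): 390·exp(−0.03151·4) = 343.821 mg/L
Dose 8 (465 mg at t=21 h): 465·exp(−0.03151·1) = 450.578 mg/L
C(22) = 85.000 + 93.426 + 6.040 + 262.250 + 218.922 + 28.073 + 343.821 + 450.578 = 1488.110 mg/L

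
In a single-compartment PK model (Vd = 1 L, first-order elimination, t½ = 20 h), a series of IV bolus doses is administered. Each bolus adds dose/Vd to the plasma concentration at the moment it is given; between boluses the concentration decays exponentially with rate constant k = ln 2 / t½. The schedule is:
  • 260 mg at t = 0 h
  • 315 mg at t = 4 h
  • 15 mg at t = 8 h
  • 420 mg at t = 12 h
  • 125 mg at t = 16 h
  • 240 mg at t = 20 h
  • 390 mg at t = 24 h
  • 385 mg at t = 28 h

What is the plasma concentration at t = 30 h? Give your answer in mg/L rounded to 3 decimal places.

1374.572 mg/L

k = ln 2 / 20 = 0.03466 per h
Dose 1 (260 mg at t=0 h): 260·exp(−0.03466·30) = 91.924 mg/L
Dose 2 (315 mg at t=4 h): 315·exp(−0.03466·26) = 127.930 mg/L
Dose 3 (15 mg at t=8 h): 15·exp(−0.03466·22) = 6.998 mg/L
Dose 4 (420 mg at t=12 h): 420·exp(−0.03466·18) = 225.072 mg/L
Dose 5 (125 mg at t=16 h): 125·exp(−0.03466·14) = 76.947 mg/L
Dose 6 (240 mg at t=20 h): 240·exp(−0.03466·10) = 169.706 mg/L
Dose 7 (390 mg at t=24 h): 390·exp(−0.03466·6) = 316.778 mg/L
Dose 8 (385 mg at t=28 h): 385·exp(−0.03466·2) = 359.218 mg/L
C(30) = 91.924 + 127.930 + 6.998 + 225.072 + 76.947 + 169.706 + 316.778 + 359.218 = 1374.572 mg/L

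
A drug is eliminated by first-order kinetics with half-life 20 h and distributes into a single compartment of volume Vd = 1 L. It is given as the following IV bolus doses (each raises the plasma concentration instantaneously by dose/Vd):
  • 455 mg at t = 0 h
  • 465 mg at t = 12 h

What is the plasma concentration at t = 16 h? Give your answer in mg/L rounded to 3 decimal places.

666.135 mg/L

k = ln 2 / 20 = 0.03466 per h
Dose 1 (455 mg at t=0 h): 455·exp(−0.03466·16) = 261.329 mg/L
Dose 2 (465 mg at t=12 h): 465·exp(−0.03466·4) = 404.806 mg/L
C(16) = 261.329 + 404.806 = 666.135 mg/L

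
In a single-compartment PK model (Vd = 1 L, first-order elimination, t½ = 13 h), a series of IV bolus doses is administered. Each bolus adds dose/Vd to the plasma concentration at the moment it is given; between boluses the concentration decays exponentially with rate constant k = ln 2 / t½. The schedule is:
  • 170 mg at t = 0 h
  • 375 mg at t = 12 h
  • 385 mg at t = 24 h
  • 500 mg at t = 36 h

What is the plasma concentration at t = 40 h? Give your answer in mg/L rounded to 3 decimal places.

k = ln 2 / 13 = 0.05332 per h
Dose 1 (170 mg at t=0 h): 170·exp(−0.05332·40) = 20.147 mg/L
Dose 2 (375 mg at t=12 h): 375·exp(−0.05332·28) = 84.267 mg/L
Dose 3 (385 mg at t=24 h): 385·exp(−0.05332·16) = 164.045 mg/L
Dose 4 (500 mg at t=36 h): 500·exp(−0.05332·4) = 403.967 mg/L
C(40) = 20.147 + 84.267 + 164.045 + 403.967 = 672.425 mg/L

672.425 mg/L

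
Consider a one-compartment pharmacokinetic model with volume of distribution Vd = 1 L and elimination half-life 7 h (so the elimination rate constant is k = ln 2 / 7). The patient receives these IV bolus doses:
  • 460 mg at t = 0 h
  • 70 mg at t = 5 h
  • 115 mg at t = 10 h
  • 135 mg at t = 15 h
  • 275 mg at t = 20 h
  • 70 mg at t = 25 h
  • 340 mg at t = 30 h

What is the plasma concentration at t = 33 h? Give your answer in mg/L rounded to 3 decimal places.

416.628 mg/L

k = ln 2 / 7 = 0.09902 per h
Dose 1 (460 mg at t=0 h): 460·exp(−0.09902·33) = 17.523 mg/L
Dose 2 (70 mg at t=5 h): 70·exp(−0.09902·28) = 4.375 mg/L
Dose 3 (115 mg at t=10 h): 115·exp(−0.09902·23) = 11.792 mg/L
Dose 4 (135 mg at t=15 h): 135·exp(−0.09902·18) = 22.712 mg/L
Dose 5 (275 mg at t=20 h): 275·exp(−0.09902·13) = 75.906 mg/L
Dose 6 (70 mg at t=25 h): 70·exp(−0.09902·8) = 31.700 mg/L
Dose 7 (340 mg at t=30 h): 340·exp(−0.09902·3) = 252.619 mg/L
C(33) = 17.523 + 4.375 + 11.792 + 22.712 + 75.906 + 31.700 + 252.619 = 416.628 mg/L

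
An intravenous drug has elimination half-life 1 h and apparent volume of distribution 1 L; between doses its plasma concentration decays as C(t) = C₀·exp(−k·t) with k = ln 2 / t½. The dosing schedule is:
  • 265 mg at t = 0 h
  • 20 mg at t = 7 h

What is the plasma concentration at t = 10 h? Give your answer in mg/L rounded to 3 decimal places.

k = ln 2 / 1 = 0.69315 per h
Dose 1 (265 mg at t=0 h): 265·exp(−0.69315·10) = 0.259 mg/L
Dose 2 (20 mg at t=7 h): 20·exp(−0.69315·3) = 2.500 mg/L
C(10) = 0.259 + 2.500 = 2.759 mg/L

2.759 mg/L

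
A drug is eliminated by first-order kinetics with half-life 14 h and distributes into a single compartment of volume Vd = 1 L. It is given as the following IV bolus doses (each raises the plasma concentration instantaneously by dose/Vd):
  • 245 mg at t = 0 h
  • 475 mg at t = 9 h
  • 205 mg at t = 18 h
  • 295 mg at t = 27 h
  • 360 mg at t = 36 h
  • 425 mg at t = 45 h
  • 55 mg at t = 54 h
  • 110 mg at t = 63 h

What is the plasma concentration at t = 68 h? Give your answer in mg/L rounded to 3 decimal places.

413.336 mg/L

k = ln 2 / 14 = 0.04951 per h
Dose 1 (245 mg at t=0 h): 245·exp(−0.04951·68) = 8.453 mg/L
Dose 2 (475 mg at t=9 h): 475·exp(−0.04951·59) = 25.590 mg/L
Dose 3 (205 mg at t=18 h): 205·exp(−0.04951·50) = 17.244 mg/L
Dose 4 (295 mg at t=27 h): 295·exp(−0.04951·41) = 38.747 mg/L
Dose 5 (360 mg at t=36 h): 360·exp(−0.04951·32) = 73.830 mg/L
Dose 6 (425 mg at t=45 h): 425·exp(−0.04951·23) = 136.094 mg/L
Dose 7 (55 mg at t=54 h): 55·exp(−0.04951·14) = 27.500 mg/L
Dose 8 (110 mg at t=63 h): 110·exp(−0.04951·5) = 85.878 mg/L
C(68) = 8.453 + 25.590 + 17.244 + 38.747 + 73.830 + 136.094 + 27.500 + 85.878 = 413.336 mg/L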